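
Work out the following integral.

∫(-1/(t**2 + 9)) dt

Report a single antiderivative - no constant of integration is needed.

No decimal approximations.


Answer: -atan(t/3)/3.


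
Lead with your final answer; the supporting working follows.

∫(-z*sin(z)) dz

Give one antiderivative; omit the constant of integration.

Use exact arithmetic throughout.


The answer is z*cos(z) - sin(z).
Step 1. Integrate ∫(-z*sin(z)) dz by parts with u = z, dv = (-sin(z)) dz, so v = cos(z): now z*cos(z) + ∫(-cos(z)) dz.
Step 2. Evaluate the standard form: now z*cos(z) - sin(z).
Answer: z*cos(z) - sin(z).


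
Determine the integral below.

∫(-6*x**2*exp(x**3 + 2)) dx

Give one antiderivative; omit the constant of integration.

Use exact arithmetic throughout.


Answer: -2*exp(x**3 + 2).


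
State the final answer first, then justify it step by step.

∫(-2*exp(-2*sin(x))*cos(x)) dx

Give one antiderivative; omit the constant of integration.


The answer is exp(-2*sin(x)).
Step 1. Substitute u = sin(x), turning ∫(-2*exp(-2*sin(x))*cos(x)) dx into ∫(-2*exp(-2*u)) du: now ∫(-2*exp(-2*u)) du.
Step 2. Evaluate the standard form: now exp(-2*u).
Step 3. Substitute back u = sin(x): now exp(-2*sin(x)).
Answer: exp(-2*sin(x)).


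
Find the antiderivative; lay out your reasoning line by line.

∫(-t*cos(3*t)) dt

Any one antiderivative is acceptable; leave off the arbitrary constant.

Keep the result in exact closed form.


Step 1. Integrate ∫(-t*cos(3*t)) dt by parts with u = t, dv = (-cos(3*t)) dt, so v = -sin(3*t)/3: now -t*sin(3*t)/3 + ∫(sin(3*t)/3) dt.
Step 2. Evaluate the standard form: now -t*sin(3*t)/3 - cos(3*t)/9.
Answer: -t*sin(3*t)/3 - cos(3*t)/9.


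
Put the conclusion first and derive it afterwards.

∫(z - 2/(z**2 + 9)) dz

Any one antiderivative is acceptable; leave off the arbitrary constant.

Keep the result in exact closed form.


The answer is z**2/2 - 2*atan(z/3)/3.
Step 1. Rewrite: now ∫(z) dz + ∫(-2/(z**2 + 9)) dz.
Step 2. Evaluate the standard form: now z**2/2 + ∫(-2/(z**2 + 9)) dz.
Step 3. Evaluate the standard form: now z**2/2 - 2*atan(z/3)/3.
Answer: z**2/2 - 2*atan(z/3)/3.


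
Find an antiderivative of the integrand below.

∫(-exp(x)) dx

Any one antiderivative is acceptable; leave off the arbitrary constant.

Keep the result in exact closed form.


Answer: -exp(x).


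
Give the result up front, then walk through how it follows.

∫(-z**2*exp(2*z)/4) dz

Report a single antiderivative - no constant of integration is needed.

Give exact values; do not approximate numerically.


The answer is -z**2*exp(2*z)/8 + z*exp(2*z)/8 - exp(2*z)/16.
Step 1. Integrate ∫(-z**2*exp(2*z)/4) dz by parts with u = z**2, dv = (-exp(2*z)/4) dz, so v = -exp(2*z)/8: now -z**2*exp(2*z)/8 + ∫(z*exp(2*z)/4) dz.
Step 2. Integrate ∫(z*exp(2*z)/4) dz by parts with u = z, dv = (exp(2*z)/4) dz, so v = exp(2*z)/8: now -z**2*exp(2*z)/8 + z*exp(2*z)/8 + ∫(-exp(2*z)/8) dz.
Step 3. Evaluate the standard form: now -z**2*exp(2*z)/8 + z*exp(2*z)/8 - exp(2*z)/16.
Answer: -z**2*exp(2*z)/8 + z*exp(2*z)/8 - exp(2*z)/16.


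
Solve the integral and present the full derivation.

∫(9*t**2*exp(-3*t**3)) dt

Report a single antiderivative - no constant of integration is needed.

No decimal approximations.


Step 1. Substitute u = t**3, turning ∫(9*t**2*exp(-3*t**3)) dt into ∫(3*exp(-3*u)) du: now ∫(3*exp(-3*u)) du.
Step 2. Evaluate the standard form: now -exp(-3*u).
Step 3. Substitute back u = t**3: now -exp(-3*t**3).
Answer: -exp(-3*t**3).


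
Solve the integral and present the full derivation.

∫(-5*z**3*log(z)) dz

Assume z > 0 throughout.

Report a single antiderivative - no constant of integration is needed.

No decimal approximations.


Step 1. Integrate ∫(-5*z**3*log(z)) dz by parts with u = log(z), dv = (-5*z**3) dz, so v = -5*z**4/4 [assuming z > 0]: now -5*z**4*log(z)/4 + ∫(5*z**3/4) dz.
Step 2. Evaluate the standard form: now -5*z**4*log(z)/4 + 5*z**4/16.
Answer: -5*z**4*log(z)/4 + 5*z**4/16.


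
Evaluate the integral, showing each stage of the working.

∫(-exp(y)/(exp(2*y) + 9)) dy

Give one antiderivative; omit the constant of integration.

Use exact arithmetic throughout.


Step 1. Substitute u = exp(y), turning ∫(-exp(y)/(exp(2*y) + 9)) dy into ∫(-1/(u**2 + 9)) du: now ∫(-1/(u**2 + 9)) du.
Step 2. Evaluate the standard form: now -atan(u/3)/3.
Step 3. Substitute back u = exp(y): now -atan(exp(y)/3)/3.
Answer: -atan(exp(y)/3)/3.


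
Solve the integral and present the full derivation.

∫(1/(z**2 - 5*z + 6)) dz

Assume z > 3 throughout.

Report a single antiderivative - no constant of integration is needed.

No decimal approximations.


Step 1. Decompose ∫(1/(z**2 - 5*z + 6)) dz by partial fractions, 1/(z**2 - 5*z + 6) = -1/(z - 2) + 1/(z - 3): now ∫(1/(z - 3)) dz + ∫(-1/(z - 2)) dz.
Step 2. Evaluate the standard form [assuming z > 2]: now -log(z - 2) + ∫(1/(z - 3)) dz.
Step 3. Evaluate the standard form [assuming z > 3]: now log(z - 3) - log(z - 2).
Answer: log(z - 3) - log(z - 2).


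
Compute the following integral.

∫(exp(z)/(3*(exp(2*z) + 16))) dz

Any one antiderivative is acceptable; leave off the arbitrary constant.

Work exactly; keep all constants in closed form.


Answer: atan(exp(z)/4)/12.


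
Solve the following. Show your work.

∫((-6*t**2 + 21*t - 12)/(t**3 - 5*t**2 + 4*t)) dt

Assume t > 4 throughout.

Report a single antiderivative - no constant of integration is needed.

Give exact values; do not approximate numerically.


Step 1. Decompose ∫((-6*t**2 + 21*t - 12)/(t**3 - 5*t**2 + 4*t)) dt by partial fractions, (-6*t**2 + 21*t - 12)/(t**3 - 5*t**2 + 4*t) = -1/(t - 1) - 2/(t - 4) - 3/t: now ∫(-3/t) dt + ∫(-2/(t - 4)) dt + ∫(-1/(t - 1)) dt.
Step 2. Evaluate the standard form [assuming t > 1]: now -log(t - 1) + ∫(-3/t) dt + ∫(-2/(t - 4)) dt.
Step 3. Evaluate the standard form [assuming t > 4]: now -2*log(t - 4) - log(t - 1) + ∫(-3/t) dt.
Step 4. Evaluate the standard form [assuming t > 0]: now -3*log(t) - 2*log(t - 4) - log(t - 1).
Answer: -3*log(t) - 2*log(t - 4) - log(t - 1).


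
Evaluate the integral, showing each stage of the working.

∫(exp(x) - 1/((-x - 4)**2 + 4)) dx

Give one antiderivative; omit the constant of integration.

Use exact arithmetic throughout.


Step 1. Rewrite: now ∫(-1/((-x - 4)**2 + 4)) dx + ∫(exp(x)) dx.
Step 2. Evaluate the standard form: now exp(x) + ∫(-1/((-x - 4)**2 + 4)) dx.
Step 3. Substitute u = -x - 4, turning ∫(-1/((-x - 4)**2 + 4)) dx into ∫(1/(u**2 + 4)) du: now exp(x) + ∫(1/(u**2 + 4)) du.
Step 4. Evaluate the standard form: now exp(x) + atan(u/2)/2.
Step 5. Substitute back u = -x - 4: now exp(x) - atan(x/2 + 2)/2.
Answer: exp(x) - atan(x/2 + 2)/2.


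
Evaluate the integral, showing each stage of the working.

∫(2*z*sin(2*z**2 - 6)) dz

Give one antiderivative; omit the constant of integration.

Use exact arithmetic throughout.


Step 1. Substitute u = z**2 - 3, turning ∫(2*z*sin(2*z**2 - 6)) dz into ∫(sin(2*u)) du: now ∫(sin(2*u)) du.
Step 2. Evaluate the standard form: now -cos(2*u)/2.
Step 3. Substitute back u = z**2 - 3: now -cos(2*z**2 - 6)/2.
Answer: -cos(2*z**2 - 6)/2.


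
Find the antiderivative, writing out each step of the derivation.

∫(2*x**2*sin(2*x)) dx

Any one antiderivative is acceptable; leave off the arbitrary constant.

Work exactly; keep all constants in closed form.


Step 1. Integrate ∫(2*x**2*sin(2*x)) dx by parts with u = x**2, dv = (2*sin(2*x)) dx, so v = -cos(2*x): now -x**2*cos(2*x) + ∫(2*x*cos(2*x)) dx.
Step 2. Integrate ∫(2*x*cos(2*x)) dx by parts with u = x, dv = (2*cos(2*x)) dx, so v = sin(2*x): now -x**2*cos(2*x) + x*sin(2*x) + ∫(-sin(2*x)) dx.
Step 3. Evaluate the standard form: now -x**2*cos(2*x) + x*sin(2*x) + cos(2*x)/2.
Answer: -x**2*cos(2*x) + x*sin(2*x) + cos(2*x)/2.


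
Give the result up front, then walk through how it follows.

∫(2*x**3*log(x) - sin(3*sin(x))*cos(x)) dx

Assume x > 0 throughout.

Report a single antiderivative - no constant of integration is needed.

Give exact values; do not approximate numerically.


The answer is x**4*log(x)/2 - x**4/8 + cos(3*sin(x))/3.
Step 1. Rewrite: now ∫(2*x**3*log(x)) dx + ∫(-sin(3*sin(x))*cos(x)) dx.
Step 2. Substitute u = sin(x), turning ∫(-sin(3*sin(x))*cos(x)) dx into ∫(-sin(3*u)) du: now ∫(2*x**3*log(x)) dx + ∫(-sin(3*u)) du.
Step 3. Evaluate the standard form: now cos(3*u)/3 + ∫(2*x**3*log(x)) dx.
Step 4. Substitute back u = sin(x): now cos(3*sin(x))/3 + ∫(2*x**3*log(x)) dx.
Step 5. Integrate ∫(2*x**3*log(x)) dx by parts with u = log(x), dv = (2*x**3) dx, so v = x**4/2 [assuming x > 0]: now x**4*log(x)/2 + cos(3*sin(x))/3 + ∫(-x**3/2) dx.
Step 6. Evaluate the standard form: now x**4*log(x)/2 - x**4/8 + cos(3*sin(x))/3.
Answer: x**4*log(x)/2 - x**4/8 + cos(3*sin(x))/3.


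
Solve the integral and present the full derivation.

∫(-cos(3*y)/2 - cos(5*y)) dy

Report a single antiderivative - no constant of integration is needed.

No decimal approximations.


Step 1. Rewrite: now ∫(-cos(3*y)/2) dy + ∫(-cos(5*y)) dy.
Step 2. Evaluate the standard form: now -sin(5*y)/5 + ∫(-cos(3*y)/2) dy.
Step 3. Evaluate the standard form: now -sin(3*y)/6 - sin(5*y)/5.
Answer: -sin(3*y)/6 - sin(5*y)/5.


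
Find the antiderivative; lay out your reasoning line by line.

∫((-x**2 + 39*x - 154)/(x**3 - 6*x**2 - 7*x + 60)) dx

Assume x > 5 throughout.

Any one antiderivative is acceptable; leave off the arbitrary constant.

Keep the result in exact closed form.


Step 1. Decompose ∫((-x**2 + 39*x - 154)/(x**3 - 6*x**2 - 7*x + 60)) dx by partial fractions, (-x**2 + 39*x - 154)/(x**3 - 6*x**2 - 7*x + 60) = -5/(x + 3) + 2/(x - 4) + 2/(x - 5): now ∫(2/(x - 5)) dx + ∫(2/(x - 4)) dx + ∫(-5/(x + 3)) dx.
Step 2. Evaluate the standard form [assuming x > 4]: now 2*log(x - 4) + ∫(2/(x - 5)) dx + ∫(-5/(x + 3)) dx.
Step 3. Evaluate the standard form [assuming x > -3]: now 2*log(x - 4) - 5*log(x + 3) + ∫(2/(x - 5)) dx.
Step 4. Evaluate the standard form [assuming x > 5]: now 2*log(x - 5) + 2*log(x - 4) - 5*log(x + 3).
Answer: 2*log(x - 5) + 2*log(x - 4) - 5*log(x + 3).


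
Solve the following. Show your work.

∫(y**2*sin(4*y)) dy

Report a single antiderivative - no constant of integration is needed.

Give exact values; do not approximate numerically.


Step 1. Integrate ∫(y**2*sin(4*y)) dy by parts with u = y**2, dv = (sin(4*y)) dy, so v = -cos(4*y)/4: now -y**2*cos(4*y)/4 + ∫(y*cos(4*y)/2) dy.
Step 2. Integrate ∫(y*cos(4*y)/2) dy by parts with u = y, dv = (cos(4*y)/2) dy, so v = sin(4*y)/8: now -y**2*cos(4*y)/4 + y*sin(4*y)/8 + ∫(-sin(4*y)/8) dy.
Step 3. Evaluate the standard form: now -y**2*cos(4*y)/4 + y*sin(4*y)/8 + cos(4*y)/32.
Answer: -y**2*cos(4*y)/4 + y*sin(4*y)/8 + cos(4*y)/32.


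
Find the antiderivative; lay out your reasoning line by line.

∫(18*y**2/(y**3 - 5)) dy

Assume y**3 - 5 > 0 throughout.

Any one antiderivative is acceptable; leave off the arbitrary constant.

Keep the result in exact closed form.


Step 1. Substitute u = y**3 - 5, turning ∫(18*y**2/(y**3 - 5)) dy into ∫(6/u) du: now ∫(6/u) du.
Step 2. Evaluate the standard form [assuming u > 0]: now 6*log(u).
Step 3. Substitute back u = y**3 - 5: now 6*log(y**3 - 5).
Answer: 6*log(y**3 - 5).


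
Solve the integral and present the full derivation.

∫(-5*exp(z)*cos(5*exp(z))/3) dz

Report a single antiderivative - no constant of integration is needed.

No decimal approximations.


Step 1. Substitute u = exp(z), turning ∫(-5*exp(z)*cos(5*exp(z))/3) dz into ∫(-5*cos(5*u)/3) du: now ∫(-5*cos(5*u)/3) du.
Step 2. Evaluate the standard form: now -sin(5*u)/3.
Step 3. Substitute back u = exp(z): now -sin(5*exp(z))/3.
Answer: -sin(5*exp(z))/3.


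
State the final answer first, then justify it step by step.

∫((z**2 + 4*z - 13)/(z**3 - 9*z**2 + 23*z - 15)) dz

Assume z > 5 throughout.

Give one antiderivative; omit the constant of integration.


The answer is 4*log(z - 5) - 2*log(z - 3) - log(z - 1).
Step 1. Decompose ∫((z**2 + 4*z - 13)/(z**3 - 9*z**2 + 23*z - 15)) dz by partial fractions, (z**2 + 4*z - 13)/(z**3 - 9*z**2 + 23*z - 15) = -1/(z - 1) - 2/(z - 3) + 4/(z - 5): now ∫(4/(z - 5)) dz + ∫(-2/(z - 3)) dz + ∫(-1/(z - 1)) dz.
Step 2. Evaluate the standard form [assuming z > 1]: now -log(z - 1) + ∫(4/(z - 5)) dz + ∫(-2/(z - 3)) dz.
Step 3. Evaluate the standard form [assuming z > 5]: now 4*log(z - 5) - log(z - 1) + ∫(-2/(z - 3)) dz.
Step 4. Evaluate the standard form [assuming z > 3]: now 4*log(z - 5) - 2*log(z - 3) - log(z - 1).
Answer: 4*log(z - 5) - 2*log(z - 3) - log(z - 1).


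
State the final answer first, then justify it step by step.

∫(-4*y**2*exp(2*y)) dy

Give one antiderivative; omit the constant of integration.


The answer is -2*y**2*exp(2*y) + 2*y*exp(2*y) - exp(2*y).
Step 1. Integrate ∫(-4*y**2*exp(2*y)) dy by parts with u = y**2, dv = (-4*exp(2*y)) dy, so v = -2*exp(2*y): now -2*y**2*exp(2*y) + ∫(4*y*exp(2*y)) dy.
Step 2. Integrate ∫(4*y*exp(2*y)) dy by parts with u = y, dv = (4*exp(2*y)) dy, so v = 2*exp(2*y): now -2*y**2*exp(2*y) + 2*y*exp(2*y) + ∫(-2*exp(2*y)) dy.
Step 3. Evaluate the standard form: now -2*y**2*exp(2*y) + 2*y*exp(2*y) - exp(2*y).
Answer: -2*y**2*exp(2*y) + 2*y*exp(2*y) - exp(2*y).


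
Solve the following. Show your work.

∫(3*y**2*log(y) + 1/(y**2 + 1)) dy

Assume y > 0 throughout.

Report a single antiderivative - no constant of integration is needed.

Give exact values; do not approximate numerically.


Step 1. Rewrite: now ∫(3*y**2*log(y)) dy + ∫(1/(y**2 + 1)) dy.
Step 2. Integrate ∫(3*y**2*log(y)) dy by parts with u = log(y), dv = (3*y**2) dy, so v = y**3 [assuming y > 0]: now y**3*log(y) + ∫(-y**2) dy + ∫(1/(y**2 + 1)) dy.
Step 3. Evaluate the standard form: now y**3*log(y) - y**3/3 + ∫(1/(y**2 + 1)) dy.
Step 4. Evaluate the standard form: now y**3*log(y) - y**3/3 + atan(y).
Answer: y**3*log(y) - y**3/3 + atan(y).


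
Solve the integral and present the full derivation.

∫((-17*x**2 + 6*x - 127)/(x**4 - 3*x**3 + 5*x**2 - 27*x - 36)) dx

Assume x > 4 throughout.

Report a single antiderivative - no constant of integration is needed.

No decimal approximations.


Step 1. Decompose ∫((-17*x**2 + 6*x - 127)/(x**4 - 3*x**3 + 5*x**2 - 27*x - 36)) dx by partial fractions, (-17*x**2 + 6*x - 127)/(x**4 - 3*x**3 + 5*x**2 - 27*x - 36) = -2/(x**2 + 9) + 3/(x + 1) - 3/(x - 4): now ∫(-3/(x - 4)) dx + ∫(3/(x + 1)) dx + ∫(-2/(x**2 + 9)) dx.
Step 2. Evaluate the standard form [assuming x > -1]: now 3*log(x + 1) + ∫(-3/(x - 4)) dx + ∫(-2/(x**2 + 9)) dx.
Step 3. Evaluate the standard form [assuming x > 4]: now -3*log(x - 4) + 3*log(x + 1) + ∫(-2/(x**2 + 9)) dx.
Step 4. Evaluate the standard form: now -3*log(x - 4) + 3*log(x + 1) - 2*atan(x/3)/3.
Answer: -3*log(x - 4) + 3*log(x + 1) - 2*atan(x/3)/3.


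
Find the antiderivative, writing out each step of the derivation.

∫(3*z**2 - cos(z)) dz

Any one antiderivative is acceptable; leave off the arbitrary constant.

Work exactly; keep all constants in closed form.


Step 1. Rewrite: now ∫(3*z**2) dz + ∫(-cos(z)) dz.
Step 2. Evaluate the standard form: now -sin(z) + ∫(3*z**2) dz.
Step 3. Evaluate the standard form: now z**3 - sin(z).
Answer: z**3 - sin(z).


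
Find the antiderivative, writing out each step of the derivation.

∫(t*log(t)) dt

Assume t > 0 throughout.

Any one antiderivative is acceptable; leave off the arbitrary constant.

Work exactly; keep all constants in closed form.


Step 1. Integrate ∫(t*log(t)) dt by parts with u = log(t), dv = (t) dt, so v = t**2/2 [assuming t > 0]: now t**2*log(t)/2 + ∫(-t/2) dt.
Step 2. Evaluate the standard form: now t**2*log(t)/2 - t**2/4.
Answer: t**2*log(t)/2 - t**2/4.


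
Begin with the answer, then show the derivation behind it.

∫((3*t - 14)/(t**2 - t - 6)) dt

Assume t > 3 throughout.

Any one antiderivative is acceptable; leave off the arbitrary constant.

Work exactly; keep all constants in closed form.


The answer is -log(t - 3) + 4*log(t + 2).
Step 1. Decompose ∫((3*t - 14)/(t**2 - t - 6)) dt by partial fractions, (3*t - 14)/(t**2 - t - 6) = 4/(t + 2) - 1/(t - 3): now ∫(-1/(t - 3)) dt + ∫(4/(t + 2)) dt.
Step 2. Evaluate the standard form [assuming t > 3]: now -log(t - 3) + ∫(4/(t + 2)) dt.
Step 3. Evaluate the standard form [assuming t > -2]: now -log(t - 3) + 4*log(t + 2).
Answer: -log(t - 3) + 4*log(t + 2).


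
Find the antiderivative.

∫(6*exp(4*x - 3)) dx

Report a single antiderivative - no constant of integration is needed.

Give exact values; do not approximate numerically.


Answer: 3*exp(4*x - 3)/2.


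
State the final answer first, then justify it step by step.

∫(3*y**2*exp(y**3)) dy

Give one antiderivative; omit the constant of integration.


The answer is exp(y**3).
Step 1. Substitute u = y**3, turning ∫(3*y**2*exp(y**3)) dy into ∫(exp(u)) du: now ∫(exp(u)) du.
Step 2. Evaluate the standard form: now exp(u).
Step 3. Substitute back u = y**3: now exp(y**3).
Answer: exp(y**3).


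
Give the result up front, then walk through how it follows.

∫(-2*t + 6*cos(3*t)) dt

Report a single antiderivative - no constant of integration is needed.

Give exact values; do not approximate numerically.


The answer is -t**2 + 2*sin(3*t).
Step 1. Rewrite: now ∫(-2*t) dt + ∫(6*cos(3*t)) dt.
Step 2. Evaluate the standard form: now -t**2 + ∫(6*cos(3*t)) dt.
Step 3. Evaluate the standard form: now -t**2 + 2*sin(3*t).
Answer: -t**2 + 2*sin(3*t).


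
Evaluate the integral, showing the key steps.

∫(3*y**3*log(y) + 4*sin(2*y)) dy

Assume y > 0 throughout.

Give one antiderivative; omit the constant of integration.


Step 1. Rewrite: now ∫(3*y**3*log(y)) dy + ∫(4*sin(2*y)) dy.
Step 2. Evaluate the standard form: now -2*cos(2*y) + ∫(3*y**3*log(y)) dy.
Step 3. Integrate ∫(3*y**3*log(y)) dy by parts with u = log(y), dv = (3*y**3) dy, so v = 3*y**4/4 [assuming y > 0]: now 3*y**4*log(y)/4 - 2*cos(2*y) + ∫(-3*y**3/4) dy.
Step 4. Evaluate the standard form: now 3*y**4*log(y)/4 - 3*y**4/16 - 2*cos(2*y).
Answer: 3*y**4*log(y)/4 - 3*y**4/16 - 2*cos(2*y).


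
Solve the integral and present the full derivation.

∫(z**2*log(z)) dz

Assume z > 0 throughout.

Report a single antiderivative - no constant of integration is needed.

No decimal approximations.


Step 1. Integrate ∫(z**2*log(z)) dz by parts with u = log(z), dv = (z**2) dz, so v = z**3/3 [assuming z > 0]: now z**3*log(z)/3 + ∫(-z**2/3) dz.
Step 2. Evaluate the standard form: now z**3*log(z)/3 - z**3/9.
Answer: z**3*log(z)/3 - z**3/9.


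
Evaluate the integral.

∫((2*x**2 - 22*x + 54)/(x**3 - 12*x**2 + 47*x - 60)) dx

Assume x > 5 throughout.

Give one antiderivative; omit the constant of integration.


Answer: -3*log(x - 5) + 2*log(x - 4) + 3*log(x - 3).


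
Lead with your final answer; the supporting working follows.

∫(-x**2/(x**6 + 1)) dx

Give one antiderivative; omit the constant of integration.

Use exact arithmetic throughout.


The answer is -atan(x**3)/3.
Step 1. Substitute u = x**3, turning ∫(-x**2/(x**6 + 1)) dx into ∫(-1/(3*(u**2 + 1))) du: now ∫(-1/(3*(u**2 + 1))) du.
Step 2. Evaluate the standard form: now -atan(u)/3.
Step 3. Substitute back u = x**3: now -atan(x**3)/3.
Answer: -atan(x**3)/3.


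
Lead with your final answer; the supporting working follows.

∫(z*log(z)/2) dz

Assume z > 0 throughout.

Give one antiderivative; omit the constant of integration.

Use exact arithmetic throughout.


The answer is z**2*log(z)/4 - z**2/8.
Step 1. Integrate ∫(z*log(z)/2) dz by parts with u = log(z), dv = (z/2) dz, so v = z**2/4 [assuming z > 0]: now z**2*log(z)/4 + ∫(-z/4) dz.
Step 2. Evaluate the standard form: now z**2*log(z)/4 - z**2/8.
Answer: z**2*log(z)/4 - z**2/8.


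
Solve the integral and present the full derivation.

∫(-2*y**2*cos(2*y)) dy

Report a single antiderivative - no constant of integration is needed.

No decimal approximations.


Step 1. Integrate ∫(-2*y**2*cos(2*y)) dy by parts with u = y**2, dv = (-2*cos(2*y)) dy, so v = -sin(2*y): now -y**2*sin(2*y) + ∫(2*y*sin(2*y)) dy.
Step 2. Integrate ∫(2*y*sin(2*y)) dy by parts with u = y, dv = (2*sin(2*y)) dy, so v = -cos(2*y): now -y**2*sin(2*y) - y*cos(2*y) + ∫(cos(2*y)) dy.
Step 3. Evaluate the standard form: now -y**2*sin(2*y) - y*cos(2*y) + sin(2*y)/2.
Answer: -y**2*sin(2*y) - y*cos(2*y) + sin(2*y)/2.


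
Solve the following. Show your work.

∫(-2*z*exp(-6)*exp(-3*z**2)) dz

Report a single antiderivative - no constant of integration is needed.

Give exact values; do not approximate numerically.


Step 1. Substitute u = z**2 + 2, turning ∫(-2*z*exp(-6)*exp(-3*z**2)) dz into ∫(-exp(-3*u)) du: now ∫(-exp(-3*u)) du.
Step 2. Evaluate the standard form: now exp(-3*u)/3.
Step 3. Substitute back u = z**2 + 2: now exp(-3*z**2 - 6)/3.
Answer: exp(-3*z**2 - 6)/3.


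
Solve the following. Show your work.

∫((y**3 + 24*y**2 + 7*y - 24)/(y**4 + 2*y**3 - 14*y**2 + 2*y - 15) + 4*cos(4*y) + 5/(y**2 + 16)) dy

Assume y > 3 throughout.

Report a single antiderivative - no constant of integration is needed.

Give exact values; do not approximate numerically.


Step 1. Rewrite: now ∫((y**3 + 24*y**2 + 7*y - 24)/(y**4 + 2*y**3 - 14*y**2 + 2*y - 15)) dy + ∫(5/(y**2 + 16)) dy + ∫(4*cos(4*y)) dy.
Step 2. Evaluate the standard form: now 5*atan(y/4)/4 + ∫((y**3 + 24*y**2 + 7*y - 24)/(y**4 + 2*y**3 - 14*y**2 + 2*y - 15)) dy + ∫(4*cos(4*y)) dy.
Step 3. Evaluate the standard form: now sin(4*y) + 5*atan(y/4)/4 + ∫((y**3 + 24*y**2 + 7*y - 24)/(y**4 + 2*y**3 - 14*y**2 + 2*y - 15)) dy.
Step 4. Decompose ∫((y**3 + 24*y**2 + 7*y - 24)/(y**4 + 2*y**3 - 14*y**2 + 2*y - 15)) dy by partial fractions, (y**3 + 24*y**2 + 7*y - 24)/(y**4 + 2*y**3 - 14*y**2 + 2*y - 15) = 3/(y**2 + 1) - 2/(y + 5) + 3/(y - 3): now sin(4*y) + 5*atan(y/4)/4 + ∫(3/(y - 3)) dy + ∫(-2/(y + 5)) dy + ∫(3/(y**2 + 1)) dy.
Step 5. Evaluate the standard form [assuming y > -5]: now -2*log(y + 5) + sin(4*y) + 5*atan(y/4)/4 + ∫(3/(y - 3)) dy + ∫(3/(y**2 + 1)) dy.
Step 6. Evaluate the standard form [assuming y > 3]: now 3*log(y - 3) - 2*log(y + 5) + sin(4*y) + 5*atan(y/4)/4 + ∫(3/(y**2 + 1)) dy.
Step 7. Evaluate the standard form: now 3*log(y - 3) - 2*log(y + 5) + sin(4*y) + 5*atan(y/4)/4 + 3*atan(y).
Answer: 3*log(y - 3) - 2*log(y + 5) + sin(4*y) + 5*atan(y/4)/4 + 3*atan(y).


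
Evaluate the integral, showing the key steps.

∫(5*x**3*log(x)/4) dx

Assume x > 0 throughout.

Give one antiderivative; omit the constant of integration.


Step 1. Integrate ∫(5*x**3*log(x)/4) dx by parts with u = log(x), dv = (5*x**3/4) dx, so v = 5*x**4/16 [assuming x > 0]: now 5*x**4*log(x)/16 + ∫(-5*x**3/16) dx.
Step 2. Evaluate the standard form: now 5*x**4*log(x)/16 - 5*x**4/64.
Answer: 5*x**4*log(x)/16 - 5*x**4/64.


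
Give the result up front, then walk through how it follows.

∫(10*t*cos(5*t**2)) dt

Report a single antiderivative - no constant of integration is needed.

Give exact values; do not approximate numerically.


The answer is sin(5*t**2).
Step 1. Substitute u = t**2, turning ∫(10*t*cos(5*t**2)) dt into ∫(5*cos(5*u)) du: now ∫(5*cos(5*u)) du.
Step 2. Evaluate the standard form: now sin(5*u).
Step 3. Substitute back u = t**2: now sin(5*t**2).
Answer: sin(5*t**2).


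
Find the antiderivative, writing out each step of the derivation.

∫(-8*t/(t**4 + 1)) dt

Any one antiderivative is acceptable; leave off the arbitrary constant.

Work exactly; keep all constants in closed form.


Step 1. Substitute u = t**2, turning ∫(-8*t/(t**4 + 1)) dt into ∫(-4/(u**2 + 1)) du: now ∫(-4/(u**2 + 1)) du.
Step 2. Evaluate the standard form: now -4*atan(u).
Step 3. Substitute back u = t**2: now -4*atan(t**2).
Answer: -4*atan(t**2).


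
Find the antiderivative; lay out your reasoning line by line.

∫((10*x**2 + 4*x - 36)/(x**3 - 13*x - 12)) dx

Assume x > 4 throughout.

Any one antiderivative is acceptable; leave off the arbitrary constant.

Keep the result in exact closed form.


Step 1. Decompose ∫((10*x**2 + 4*x - 36)/(x**3 - 13*x - 12)) dx by partial fractions, (10*x**2 + 4*x - 36)/(x**3 - 13*x - 12) = 3/(x + 3) + 3/(x + 1) + 4/(x - 4): now ∫(4/(x - 4)) dx + ∫(3/(x + 1)) dx + ∫(3/(x + 3)) dx.
Step 2. Evaluate the standard form [assuming x > -3]: now 3*log(x + 3) + ∫(4/(x - 4)) dx + ∫(3/(x + 1)) dx.
Step 3. Evaluate the standard form [assuming x > -1]: now 3*log(x + 1) + 3*log(x + 3) + ∫(4/(x - 4)) dx.
Step 4. Evaluate the standard form [assuming x > 4]: now 4*log(x - 4) + 3*log(x + 1) + 3*log(x + 3).
Answer: 4*log(x - 4) + 3*log(x + 1) + 3*log(x + 3).


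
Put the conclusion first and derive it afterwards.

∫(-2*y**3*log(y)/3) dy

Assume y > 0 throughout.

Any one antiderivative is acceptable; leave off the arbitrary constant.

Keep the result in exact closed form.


The answer is -y**4*log(y)/6 + y**4/24.
Step 1. Integrate ∫(-2*y**3*log(y)/3) dy by parts with u = log(y), dv = (-2*y**3/3) dy, so v = -y**4/6 [assuming y > 0]: now -y**4*log(y)/6 + ∫(y**3/6) dy.
Step 2. Evaluate the standard form: now -y**4*log(y)/6 + y**4/24.
Answer: -y**4*log(y)/6 + y**4/24.


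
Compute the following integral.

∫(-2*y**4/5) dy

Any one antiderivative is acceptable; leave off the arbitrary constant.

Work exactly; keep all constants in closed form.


Answer: -2*y**5/25.


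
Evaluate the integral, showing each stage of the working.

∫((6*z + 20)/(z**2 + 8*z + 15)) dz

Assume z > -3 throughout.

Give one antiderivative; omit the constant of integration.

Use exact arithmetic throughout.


Step 1. Decompose ∫((6*z + 20)/(z**2 + 8*z + 15)) dz by partial fractions, (6*z + 20)/(z**2 + 8*z + 15) = 5/(z + 5) + 1/(z + 3): now ∫(1/(z + 3)) dz + ∫(5/(z + 5)) dz.
Step 2. Evaluate the standard form [assuming z > -3]: now log(z + 3) + ∫(5/(z + 5)) dz.
Step 3. Evaluate the standard form [assuming z > -5]: now log(z + 3) + 5*log(z + 5).
Answer: log(z + 3) + 5*log(z + 5).


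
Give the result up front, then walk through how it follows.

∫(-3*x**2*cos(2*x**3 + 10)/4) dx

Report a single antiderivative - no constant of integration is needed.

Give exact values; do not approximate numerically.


The answer is -sin(2*x**3 + 10)/8.
Step 1. Substitute u = x**3 + 5, turning ∫(-3*x**2*cos(2*x**3 + 10)/4) dx into ∫(-cos(2*u)/4) du: now ∫(-cos(2*u)/4) du.
Step 2. Evaluate the standard form: now -sin(2*u)/8.
Step 3. Substitute back u = x**3 + 5: now -sin(2*x**3 + 10)/8.
Answer: -sin(2*x**3 + 10)/8.


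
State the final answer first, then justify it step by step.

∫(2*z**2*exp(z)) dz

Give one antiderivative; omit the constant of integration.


The answer is 2*z**2*exp(z) - 4*z*exp(z) + 4*exp(z).
Step 1. Integrate ∫(2*z**2*exp(z)) dz by parts with u = z**2, dv = (2*exp(z)) dz, so v = 2*exp(z): now 2*z**2*exp(z) + ∫(-4*z*exp(z)) dz.
Step 2. Integrate ∫(-4*z*exp(z)) dz by parts with u = z, dv = (-4*exp(z)) dz, so v = -4*exp(z): now 2*z**2*exp(z) - 4*z*exp(z) + ∫(4*exp(z)) dz.
Step 3. Evaluate the standard form: now 2*z**2*exp(z) - 4*z*exp(z) + 4*exp(z).
Answer: 2*z**2*exp(z) - 4*z*exp(z) + 4*exp(z).


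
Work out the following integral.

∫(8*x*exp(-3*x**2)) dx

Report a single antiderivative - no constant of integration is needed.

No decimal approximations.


Answer: -4*exp(-3*x**2)/3.


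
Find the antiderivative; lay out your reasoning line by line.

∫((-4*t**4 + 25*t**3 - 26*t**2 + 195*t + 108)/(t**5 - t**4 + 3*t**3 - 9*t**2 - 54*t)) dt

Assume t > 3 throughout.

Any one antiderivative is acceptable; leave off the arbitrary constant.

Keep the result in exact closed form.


Step 1. Decompose ∫((-4*t**4 + 25*t**3 - 26*t**2 + 195*t + 108)/(t**5 - t**4 + 3*t**3 - 9*t**2 - 54*t)) dt by partial fractions, (-4*t**4 + 25*t**3 - 26*t**2 + 195*t + 108)/(t**5 - t**4 + 3*t**3 - 9*t**2 - 54*t) = 2/(t**2 + 9) - 5/(t + 2) + 3/(t - 3) - 2/t: now ∫(-2/t) dt + ∫(3/(t - 3)) dt + ∫(-5/(t + 2)) dt + ∫(2/(t**2 + 9)) dt.
Step 2. Evaluate the standard form [assuming t > 0]: now -2*log(t) + ∫(3/(t - 3)) dt + ∫(-5/(t + 2)) dt + ∫(2/(t**2 + 9)) dt.
Step 3. Evaluate the standard form [assuming t > -2]: now -2*log(t) - 5*log(t + 2) + ∫(3/(t - 3)) dt + ∫(2/(t**2 + 9)) dt.
Step 4. Evaluate the standard form [assuming t > 3]: now -2*log(t) + 3*log(t - 3) - 5*log(t + 2) + ∫(2/(t**2 + 9)) dt.
Step 5. Evaluate the standard form: now -2*log(t) + 3*log(t - 3) - 5*log(t + 2) + 2*atan(t/3)/3.
Answer: -2*log(t) + 3*log(t - 3) - 5*log(t + 2) + 2*atan(t/3)/3.


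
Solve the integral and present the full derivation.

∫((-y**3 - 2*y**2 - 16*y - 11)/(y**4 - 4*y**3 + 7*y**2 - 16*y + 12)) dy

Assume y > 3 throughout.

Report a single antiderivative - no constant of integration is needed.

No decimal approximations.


Step 1. Decompose ∫((-y**3 - 2*y**2 - 16*y - 11)/(y**4 - 4*y**3 + 7*y**2 - 16*y + 12)) dy by partial fractions, (-y**3 - 2*y**2 - 16*y - 11)/(y**4 - 4*y**3 + 7*y**2 - 16*y + 12) = 3/(y**2 + 4) + 3/(y - 1) - 4/(y - 3): now ∫(-4/(y - 3)) dy + ∫(3/(y - 1)) dy + ∫(3/(y**2 + 4)) dy.
Step 2. Evaluate the standard form [assuming y > 3]: now -4*log(y - 3) + ∫(3/(y - 1)) dy + ∫(3/(y**2 + 4)) dy.
Step 3. Evaluate the standard form [assuming y > 1]: now -4*log(y - 3) + 3*log(y - 1) + ∫(3/(y**2 + 4)) dy.
Step 4. Evaluate the standard form: now -4*log(y - 3) + 3*log(y - 1) + 3*atan(y/2)/2.
Answer: -4*log(y - 3) + 3*log(y - 1) + 3*atan(y/2)/2.


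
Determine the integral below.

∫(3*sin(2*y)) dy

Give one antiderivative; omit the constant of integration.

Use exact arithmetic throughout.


Answer: -3*cos(2*y)/2.


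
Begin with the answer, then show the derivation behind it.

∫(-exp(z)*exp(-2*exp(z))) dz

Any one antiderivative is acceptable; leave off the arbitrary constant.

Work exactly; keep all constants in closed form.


The answer is exp(-2*exp(z))/2.
Step 1. Substitute u = exp(z), turning ∫(-exp(z)*exp(-2*exp(z))) dz into ∫(-exp(-2*u)) du: now ∫(-exp(-2*u)) du.
Step 2. Evaluate the standard form: now exp(-2*u)/2.
Step 3. Substitute back u = exp(z): now exp(-2*exp(z))/2.
Answer: exp(-2*exp(z))/2.


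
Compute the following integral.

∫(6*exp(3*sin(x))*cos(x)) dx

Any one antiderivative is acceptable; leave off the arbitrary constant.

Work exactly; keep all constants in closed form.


Answer: 2*exp(3*sin(x)).


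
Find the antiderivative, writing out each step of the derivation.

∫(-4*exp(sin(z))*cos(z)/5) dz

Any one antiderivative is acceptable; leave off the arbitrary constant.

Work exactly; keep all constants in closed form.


Step 1. Substitute u = sin(z), turning ∫(-4*exp(sin(z))*cos(z)/5) dz into ∫(-4*exp(u)/5) du: now ∫(-4*exp(u)/5) du.
Step 2. Evaluate the standard form: now -4*exp(u)/5.
Step 3. Substitute back u = sin(z): now -4*exp(sin(z))/5.
Answer: -4*exp(sin(z))/5.


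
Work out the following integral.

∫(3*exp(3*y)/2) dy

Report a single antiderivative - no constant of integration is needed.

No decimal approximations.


Answer: exp(3*y)/2.


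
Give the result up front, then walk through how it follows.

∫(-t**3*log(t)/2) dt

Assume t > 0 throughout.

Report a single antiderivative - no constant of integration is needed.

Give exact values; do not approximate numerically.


The answer is -t**4*log(t)/8 + t**4/32.
Step 1. Integrate ∫(-t**3*log(t)/2) dt by parts with u = log(t), dv = (-t**3/2) dt, so v = -t**4/8 [assuming t > 0]: now -t**4*log(t)/8 + ∫(t**3/8) dt.
Step 2. Evaluate the standard form: now -t**4*log(t)/8 + t**4/32.
Answer: -t**4*log(t)/8 + t**4/32.


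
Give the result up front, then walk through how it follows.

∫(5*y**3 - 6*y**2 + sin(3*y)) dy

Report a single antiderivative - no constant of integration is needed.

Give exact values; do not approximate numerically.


The answer is 5*y**4/4 - 2*y**3 - cos(3*y)/3.
Step 1. Rewrite: now ∫(-6*y**2) dy + ∫(5*y**3) dy + ∫(sin(3*y)) dy.
Step 2. Evaluate the standard form: now -2*y**3 + ∫(5*y**3) dy + ∫(sin(3*y)) dy.
Step 3. Evaluate the standard form: now 5*y**4/4 - 2*y**3 + ∫(sin(3*y)) dy.
Step 4. Evaluate the standard form: now 5*y**4/4 - 2*y**3 - cos(3*y)/3.
Answer: 5*y**4/4 - 2*y**3 - cos(3*y)/3.


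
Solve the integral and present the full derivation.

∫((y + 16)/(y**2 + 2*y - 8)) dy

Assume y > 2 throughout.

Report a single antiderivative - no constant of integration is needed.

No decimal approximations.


Step 1. Decompose ∫((y + 16)/(y**2 + 2*y - 8)) dy by partial fractions, (y + 16)/(y**2 + 2*y - 8) = -2/(y + 4) + 3/(y - 2): now ∫(3/(y - 2)) dy + ∫(-2/(y + 4)) dy.
Step 2. Evaluate the standard form [assuming y > 2]: now 3*log(y - 2) + ∫(-2/(y + 4)) dy.
Step 3. Evaluate the standard form [assuming y > -4]: now 3*log(y - 2) - 2*log(y + 4).
Answer: 3*log(y - 2) - 2*log(y + 4).


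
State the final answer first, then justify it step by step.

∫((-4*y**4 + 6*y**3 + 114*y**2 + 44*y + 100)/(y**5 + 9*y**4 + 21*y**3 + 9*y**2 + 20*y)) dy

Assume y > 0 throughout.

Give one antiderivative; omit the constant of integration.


The answer is 5*log(y) - 5*log(y + 4) - 4*log(y + 5) + 2*atan(y).
Step 1. Decompose ∫((-4*y**4 + 6*y**3 + 114*y**2 + 44*y + 100)/(y**5 + 9*y**4 + 21*y**3 + 9*y**2 + 20*y)) dy by partial fractions, (-4*y**4 + 6*y**3 + 114*y**2 + 44*y + 100)/(y**5 + 9*y**4 + 21*y**3 + 9*y**2 + 20*y) = 2/(y**2 + 1) - 4/(y + 5) - 5/(y + 4) + 5/y: now ∫(5/y) dy + ∫(-5/(y + 4)) dy + ∫(-4/(y + 5)) dy + ∫(2/(y**2 + 1)) dy.
Step 2. Evaluate the standard form [assuming y > -4]: now -5*log(y + 4) + ∫(5/y) dy + ∫(-4/(y + 5)) dy + ∫(2/(y**2 + 1)) dy.
Step 3. Evaluate the standard form [assuming y > -5]: now -5*log(y + 4) - 4*log(y + 5) + ∫(5/y) dy + ∫(2/(y**2 + 1)) dy.
Step 4. Evaluate the standard form [assuming y > 0]: now 5*log(y) - 5*log(y + 4) - 4*log(y + 5) + ∫(2/(y**2 + 1)) dy.
Step 5. Evaluate the standard form: now 5*log(y) - 5*log(y + 4) - 4*log(y + 5) + 2*atan(y).
Answer: 5*log(y) - 5*log(y + 4) - 4*log(y + 5) + 2*atan(y).


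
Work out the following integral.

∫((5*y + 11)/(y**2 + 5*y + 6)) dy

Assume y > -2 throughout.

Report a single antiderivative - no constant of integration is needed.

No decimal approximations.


Answer: log(y + 2) + 4*log(y + 3).


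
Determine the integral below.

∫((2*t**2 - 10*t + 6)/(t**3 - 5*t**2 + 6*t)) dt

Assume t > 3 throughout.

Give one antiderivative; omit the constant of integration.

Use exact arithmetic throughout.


Answer: log(t) - 2*log(t - 3) + 3*log(t - 2).


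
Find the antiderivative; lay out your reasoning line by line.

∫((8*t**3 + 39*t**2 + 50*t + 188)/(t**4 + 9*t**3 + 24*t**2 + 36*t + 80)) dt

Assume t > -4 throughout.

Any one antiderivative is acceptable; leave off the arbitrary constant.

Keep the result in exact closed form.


Step 1. Decompose ∫((8*t**3 + 39*t**2 + 50*t + 188)/(t**4 + 9*t**3 + 24*t**2 + 36*t + 80)) dt by partial fractions, (8*t**3 + 39*t**2 + 50*t + 188)/(t**4 + 9*t**3 + 24*t**2 + 36*t + 80) = 2/(t**2 + 4) + 3/(t + 5) + 5/(t + 4): now ∫(5/(t + 4)) dt + ∫(3/(t + 5)) dt + ∫(2/(t**2 + 4)) dt.
Step 2. Evaluate the standard form [assuming t > -4]: now 5*log(t + 4) + ∫(3/(t + 5)) dt + ∫(2/(t**2 + 4)) dt.
Step 3. Evaluate the standard form [assuming t > -5]: now 5*log(t + 4) + 3*log(t + 5) + ∫(2/(t**2 + 4)) dt.
Step 4. Evaluate the standard form: now 5*log(t + 4) + 3*log(t + 5) + atan(t/2).
Answer: 5*log(t + 4) + 3*log(t + 5) + atan(t/2).


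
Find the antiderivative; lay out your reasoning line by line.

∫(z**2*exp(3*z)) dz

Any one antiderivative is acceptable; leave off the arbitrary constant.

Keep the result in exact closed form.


Step 1. Integrate ∫(z**2*exp(3*z)) dz by parts with u = z**2, dv = (exp(3*z)) dz, so v = exp(3*z)/3: now z**2*exp(3*z)/3 + ∫(-2*z*exp(3*z)/3) dz.
Step 2. Integrate ∫(-2*z*exp(3*z)/3) dz by parts with u = z, dv = (-2*exp(3*z)/3) dz, so v = -2*exp(3*z)/9: now z**2*exp(3*z)/3 - 2*z*exp(3*z)/9 + ∫(2*exp(3*z)/9) dz.
Step 3. Evaluate the standard form: now z**2*exp(3*z)/3 - 2*z*exp(3*z)/9 + 2*exp(3*z)/27.
Answer: z**2*exp(3*z)/3 - 2*z*exp(3*z)/9 + 2*exp(3*z)/27.


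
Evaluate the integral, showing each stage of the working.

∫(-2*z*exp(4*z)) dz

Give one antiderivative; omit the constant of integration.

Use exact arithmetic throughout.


Step 1. Integrate ∫(-2*z*exp(4*z)) dz by parts with u = z, dv = (-2*exp(4*z)) dz, so v = -exp(4*z)/2: now -z*exp(4*z)/2 + ∫(exp(4*z)/2) dz.
Step 2. Evaluate the standard form: now -z*exp(4*z)/2 + exp(4*z)/8.
Answer: -z*exp(4*z)/2 + exp(4*z)/8.


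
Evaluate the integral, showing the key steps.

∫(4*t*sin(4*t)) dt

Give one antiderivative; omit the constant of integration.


Step 1. Integrate ∫(4*t*sin(4*t)) dt by parts with u = t, dv = (4*sin(4*t)) dt, so v = -cos(4*t): now -t*cos(4*t) + ∫(cos(4*t)) dt.
Step 2. Evaluate the standard form: now -t*cos(4*t) + sin(4*t)/4.
Answer: -t*cos(4*t) + sin(4*t)/4.


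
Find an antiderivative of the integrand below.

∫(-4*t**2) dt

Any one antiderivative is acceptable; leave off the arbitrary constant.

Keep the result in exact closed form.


Answer: -4*t**3/3.


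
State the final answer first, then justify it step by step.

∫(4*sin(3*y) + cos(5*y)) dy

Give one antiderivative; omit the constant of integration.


The answer is sin(5*y)/5 - 4*cos(3*y)/3.
Step 1. Rewrite: now ∫(4*sin(3*y)) dy + ∫(cos(5*y)) dy.
Step 2. Evaluate the standard form: now -4*cos(3*y)/3 + ∫(cos(5*y)) dy.
Step 3. Evaluate the standard form: now sin(5*y)/5 - 4*cos(3*y)/3.
Answer: sin(5*y)/5 - 4*cos(3*y)/3.


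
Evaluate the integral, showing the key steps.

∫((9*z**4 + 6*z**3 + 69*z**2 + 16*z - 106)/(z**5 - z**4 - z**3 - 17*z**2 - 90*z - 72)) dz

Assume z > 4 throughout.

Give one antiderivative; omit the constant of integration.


Step 1. Decompose ∫((9*z**4 + 6*z**3 + 69*z**2 + 16*z - 106)/(z**5 - z**4 - z**3 - 17*z**2 - 90*z - 72)) dz by partial fractions, (9*z**4 + 6*z**3 + 69*z**2 + 16*z - 106)/(z**5 - z**4 - z**3 - 17*z**2 - 90*z - 72) = 2/(z**2 + 9) + 3/(z + 2) + 1/(z + 1) + 5/(z - 4): now ∫(5/(z - 4)) dz + ∫(1/(z + 1)) dz + ∫(3/(z + 2)) dz + ∫(2/(z**2 + 9)) dz.
Step 2. Evaluate the standard form [assuming z > -1]: now log(z + 1) + ∫(5/(z - 4)) dz + ∫(3/(z + 2)) dz + ∫(2/(z**2 + 9)) dz.
Step 3. Evaluate the standard form [assuming z > 4]: now 5*log(z - 4) + log(z + 1) + ∫(3/(z + 2)) dz + ∫(2/(z**2 + 9)) dz.
Step 4. Evaluate the standard form [assuming z > -2]: now 5*log(z - 4) + log(z + 1) + 3*log(z + 2) + ∫(2/(z**2 + 9)) dz.
Step 5. Evaluate the standard form: now 5*log(z - 4) + log(z + 1) + 3*log(z + 2) + 2*atan(z/3)/3.
Answer: 5*log(z - 4) + log(z + 1) + 3*log(z + 2) + 2*atan(z/3)/3.


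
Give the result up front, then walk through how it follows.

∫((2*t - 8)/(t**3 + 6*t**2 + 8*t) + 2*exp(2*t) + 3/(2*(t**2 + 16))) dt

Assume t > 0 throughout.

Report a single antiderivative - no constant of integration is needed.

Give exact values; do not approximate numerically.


The answer is exp(2*t) - log(t) + 3*log(t + 2) - 2*log(t + 4) + 3*atan(t/4)/8.
Step 1. Rewrite: now ∫((2*t - 8)/(t**3 + 6*t**2 + 8*t)) dt + ∫(3/(2*(t**2 + 16))) dt + ∫(2*exp(2*t)) dt.
Step 2. Evaluate the standard form: now 3*atan(t/4)/8 + ∫((2*t - 8)/(t**3 + 6*t**2 + 8*t)) dt + ∫(2*exp(2*t)) dt.
Step 3. Evaluate the standard form: now exp(2*t) + 3*atan(t/4)/8 + ∫((2*t - 8)/(t**3 + 6*t**2 + 8*t)) dt.
Step 4. Decompose ∫((2*t - 8)/(t**3 + 6*t**2 + 8*t)) dt by partial fractions, (2*t - 8)/(t**3 + 6*t**2 + 8*t) = -2/(t + 4) + 3/(t + 2) - 1/t: now exp(2*t) + 3*atan(t/4)/8 + ∫(-1/t) dt + ∫(3/(t + 2)) dt + ∫(-2/(t + 4)) dt.
Step 5. Evaluate the standard form [assuming t > -4]: now exp(2*t) - 2*log(t + 4) + 3*atan(t/4)/8 + ∫(-1/t) dt + ∫(3/(t + 2)) dt.
Step 6. Evaluate the standard form [assuming t > 0]: now exp(2*t) - log(t) - 2*log(t + 4) + 3*atan(t/4)/8 + ∫(3/(t + 2)) dt.
Step 7. Evaluate the standard form [assuming t > -2]: now exp(2*t) - log(t) + 3*log(t + 2) - 2*log(t + 4) + 3*atan(t/4)/8.
Answer: exp(2*t) - log(t) + 3*log(t + 2) - 2*log(t + 4) + 3*atan(t/4)/8.


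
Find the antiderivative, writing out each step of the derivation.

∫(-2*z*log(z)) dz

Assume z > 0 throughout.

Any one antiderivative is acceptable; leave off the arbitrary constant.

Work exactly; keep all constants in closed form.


Step 1. Integrate ∫(-2*z*log(z)) dz by parts with u = log(z), dv = (-2*z) dz, so v = -z**2 [assuming z > 0]: now -z**2*log(z) + ∫(z) dz.
Step 2. Evaluate the standard form: now -z**2*log(z) + z**2/2.
Answer: -z**2*log(z) + z**2/2.
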